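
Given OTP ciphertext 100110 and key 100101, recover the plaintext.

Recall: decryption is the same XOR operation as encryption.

Step 1: XOR ciphertext with key:
  Ciphertext: 100110
  Key:        100101
  XOR:        000011
Step 2: Plaintext = 000011 = 3 in decimal.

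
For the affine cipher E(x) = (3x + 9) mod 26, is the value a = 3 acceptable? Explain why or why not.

Step 1: Compute gcd(3, 26).
Step 2: gcd(3, 26) = 1.
Since gcd = 1, 3 is coprime with 26, so it is a valid key.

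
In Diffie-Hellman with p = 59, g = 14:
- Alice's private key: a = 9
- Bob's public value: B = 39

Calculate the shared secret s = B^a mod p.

Step 1: s = B^a mod p = 39^9 mod 59.
  39^1 mod 59 = 39
  39^2 mod 59 = (39 * 39) mod 59 = 46
  39^3 mod 59 = (46 * 39) mod 59 = 24
  39^4 mod 59 = (24 * 39) mod 59 = 51
  39^5 mod 59 = (51 * 39) mod 59 = 42
  39^6 mod 59 = (42 * 39) mod 59 = 45
  39^7 mod 59 = (45 * 39) mod 59 = 44
  39^8 mod 59 = (44 * 39) mod 59 = 5
  39^9 mod 59 = (5 * 39) mod 59 = 18
Result: shared secret = 18.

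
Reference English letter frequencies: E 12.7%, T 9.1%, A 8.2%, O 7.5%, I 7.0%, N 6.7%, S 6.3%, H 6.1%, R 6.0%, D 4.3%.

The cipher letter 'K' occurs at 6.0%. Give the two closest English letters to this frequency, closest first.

Step 1: Observed frequency of 'K' is 6.0%.
Step 2: Compute distances to each reference frequency and sort:
  R (6.0%): difference = 0.0% <-- BEST
  H (6.1%): difference = 0.1% <-- RUNNER-UP
  S (6.3%): difference = 0.3%
  N (6.7%): difference = 0.7%
  I (7.0%): difference = 1.0%
Step 3: Most likely is 'R' (6.0%, diff 0.0%); second most likely is 'H' (6.1%, diff 0.1%).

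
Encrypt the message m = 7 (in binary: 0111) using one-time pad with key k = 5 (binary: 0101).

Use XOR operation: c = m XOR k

Step 1: Write out the XOR operation bit by bit:
  Message: 0111
  Key:     0101
  XOR:     0010
Step 2: Convert to decimal: 0010 = 2.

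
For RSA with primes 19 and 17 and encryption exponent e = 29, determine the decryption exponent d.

Step 1: n = 19 * 17 = 323.
Step 2: phi(n) = 18 * 16 = 288.
Step 3: Find d such that 29 * d = 1 (mod 288).
Step 4: d = 29^(-1) mod 288 = 149.
Verification: 29 * 149 = 4321 = 15 * 288 + 1.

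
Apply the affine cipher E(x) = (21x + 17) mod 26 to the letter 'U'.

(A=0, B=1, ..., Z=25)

Step 1: Convert 'U' to number: x = 20.
Step 2: E(20) = (21 * 20 + 17) mod 26 = 437 mod 26 = 21.
Step 3: Convert 21 back to letter: V.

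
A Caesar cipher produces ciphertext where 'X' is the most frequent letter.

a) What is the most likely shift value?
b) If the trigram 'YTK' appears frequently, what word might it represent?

Step 1: In English, 'E' is the most frequent letter (12.7%).
Step 2: The most frequent ciphertext letter is 'X' (position 23).
Step 3: Shift = (23 - 4) mod 26 = 19.
Step 4: Decrypt 'YTK' by shifting back 19:
  Y -> F
  T -> A
  K -> R
Step 5: 'YTK' decrypts to 'FAR'.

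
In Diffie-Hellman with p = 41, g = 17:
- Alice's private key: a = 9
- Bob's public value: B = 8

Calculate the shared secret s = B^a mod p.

Step 1: s = B^a mod p = 8^9 mod 41.
  8^1 mod 41 = 8
  8^2 mod 41 = (8 * 8) mod 41 = 23
  8^3 mod 41 = (23 * 8) mod 41 = 20
  8^4 mod 41 = (20 * 8) mod 41 = 37
  8^5 mod 41 = (37 * 8) mod 41 = 9
  8^6 mod 41 = (9 * 8) mod 41 = 31
  8^7 mod 41 = (31 * 8) mod 41 = 2
  8^8 mod 41 = (2 * 8) mod 41 = 16
  8^9 mod 41 = (16 * 8) mod 41 = 5
Result: shared secret = 5.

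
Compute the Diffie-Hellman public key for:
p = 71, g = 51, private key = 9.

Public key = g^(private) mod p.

Step 1: A = g^a mod p = 51^9 mod 71.
  51^1 mod 71 = 51
  51^2 mod 71 = (51 * 51) mod 71 = 45
  51^3 mod 71 = (45 * 51) mod 71 = 23
  51^4 mod 71 = (23 * 51) mod 71 = 37
  51^5 mod 71 = (37 * 51) mod 71 = 41
  51^6 mod 71 = (41 * 51) mod 71 = 32
  51^7 mod 71 = (32 * 51) mod 71 = 70
  51^8 mod 71 = (70 * 51) mod 71 = 20
  51^9 mod 71 = (20 * 51) mod 71 = 26
Result: A = 26.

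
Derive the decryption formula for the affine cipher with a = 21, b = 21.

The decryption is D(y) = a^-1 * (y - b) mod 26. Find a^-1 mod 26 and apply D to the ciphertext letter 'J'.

Step 1: Find a^-1, the modular inverse of 21 mod 26.
Step 2: We need 21 * a^-1 = 1 (mod 26).
Step 3: 21 * 5 = 105 = 4 * 26 + 1, so a^-1 = 5.
Step 4: D(y) = 5(y - 21) mod 26.
Step 5: Apply to 'J' (y = 9): D(9) = 5 * (9 - 21) mod 26 = 5 * -12 mod 26 = 18 -> 'S'.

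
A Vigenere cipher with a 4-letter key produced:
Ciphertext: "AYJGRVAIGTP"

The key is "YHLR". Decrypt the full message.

Step 1: Key 'YHLR' has length 4. Extended key: YHLRYHLRYHL
Step 2: Decrypt each position:
  A(0) - Y(24) = 2 = C
  Y(24) - H(7) = 17 = R
  J(9) - L(11) = 24 = Y
  G(6) - R(17) = 15 = P
  R(17) - Y(24) = 19 = T
  V(21) - H(7) = 14 = O
  A(0) - L(11) = 15 = P
  I(8) - R(17) = 17 = R
  G(6) - Y(24) = 8 = I
  T(19) - H(7) = 12 = M
  P(15) - L(11) = 4 = E
Plaintext: CRYPTOPRIME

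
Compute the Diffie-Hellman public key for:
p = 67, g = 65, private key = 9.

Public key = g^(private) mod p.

Step 1: A = g^a mod p = 65^9 mod 67.
  65^1 mod 67 = 65
  65^2 mod 67 = (65 * 65) mod 67 = 4
  65^3 mod 67 = (4 * 65) mod 67 = 59
  65^4 mod 67 = (59 * 65) mod 67 = 16
  65^5 mod 67 = (16 * 65) mod 67 = 35
  65^6 mod 67 = (35 * 65) mod 67 = 64
  65^7 mod 67 = (64 * 65) mod 67 = 6
  65^8 mod 67 = (6 * 65) mod 67 = 55
  65^9 mod 67 = (55 * 65) mod 67 = 24
Result: A = 24.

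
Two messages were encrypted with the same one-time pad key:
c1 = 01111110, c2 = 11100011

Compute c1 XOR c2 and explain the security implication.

Step 1: c1 XOR c2 = (m1 XOR k) XOR (m2 XOR k).
Step 2: By XOR associativity/commutativity: = m1 XOR m2 XOR k XOR k = m1 XOR m2.
Step 3: 01111110 XOR 11100011 = 10011101 = 157.
Step 4: The key cancels out! An attacker learns m1 XOR m2 = 157, revealing the relationship between plaintexts.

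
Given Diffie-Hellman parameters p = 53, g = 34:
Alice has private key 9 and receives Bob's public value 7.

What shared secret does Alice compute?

Step 1: s = B^a mod p = 7^9 mod 53.
  7^1 mod 53 = 7
  7^2 mod 53 = (7 * 7) mod 53 = 49
  7^3 mod 53 = (49 * 7) mod 53 = 25
  7^4 mod 53 = (25 * 7) mod 53 = 16
  7^5 mod 53 = (16 * 7) mod 53 = 6
  7^6 mod 53 = (6 * 7) mod 53 = 42
  7^7 mod 53 = (42 * 7) mod 53 = 29
  7^8 mod 53 = (29 * 7) mod 53 = 44
  7^9 mod 53 = (44 * 7) mod 53 = 43
Result: shared secret = 43.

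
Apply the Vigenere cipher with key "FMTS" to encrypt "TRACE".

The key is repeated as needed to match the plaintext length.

Step 1: Repeat key to match plaintext length:
  Plaintext: TRACE
  Key:       FMTSF
Step 2: Encrypt each letter:
  T(19) + F(5) = (19+5) mod 26 = 24 = Y
  R(17) + M(12) = (17+12) mod 26 = 3 = D
  A(0) + T(19) = (0+19) mod 26 = 19 = T
  C(2) + S(18) = (2+18) mod 26 = 20 = U
  E(4) + F(5) = (4+5) mod 26 = 9 = J
Ciphertext: YDTUJ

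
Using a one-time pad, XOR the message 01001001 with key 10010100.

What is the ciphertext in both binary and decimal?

Step 1: Write out the XOR operation bit by bit:
  Message: 01001001
  Key:     10010100
  XOR:     11011101
Step 2: Convert to decimal: 11011101 = 221.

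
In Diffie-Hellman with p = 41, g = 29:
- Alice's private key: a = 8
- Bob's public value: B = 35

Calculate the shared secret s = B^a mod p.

Step 1: s = B^a mod p = 35^8 mod 41.
  35^1 mod 41 = 35
  35^2 mod 41 = (35 * 35) mod 41 = 36
  35^3 mod 41 = (36 * 35) mod 41 = 30
  35^4 mod 41 = (30 * 35) mod 41 = 25
  35^5 mod 41 = (25 * 35) mod 41 = 14
  35^6 mod 41 = (14 * 35) mod 41 = 39
  35^7 mod 41 = (39 * 35) mod 41 = 12
  35^8 mod 41 = (12 * 35) mod 41 = 10
Result: shared secret = 10.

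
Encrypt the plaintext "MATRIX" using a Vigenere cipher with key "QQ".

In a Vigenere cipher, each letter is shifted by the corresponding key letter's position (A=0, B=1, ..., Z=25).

Step 1: Repeat key to match plaintext length:
  Plaintext: MATRIX
  Key:       QQQQQQ
Step 2: Encrypt each letter:
  M(12) + Q(16) = (12+16) mod 26 = 2 = C
  A(0) + Q(16) = (0+16) mod 26 = 16 = Q
  T(19) + Q(16) = (19+16) mod 26 = 9 = J
  R(17) + Q(16) = (17+16) mod 26 = 7 = H
  I(8) + Q(16) = (8+16) mod 26 = 24 = Y
  X(23) + Q(16) = (23+16) mod 26 = 13 = N
Ciphertext: CQJHYN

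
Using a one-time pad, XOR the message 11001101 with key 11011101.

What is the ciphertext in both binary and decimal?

Step 1: Write out the XOR operation bit by bit:
  Message: 11001101
  Key:     11011101
  XOR:     00010000
Step 2: Convert to decimal: 00010000 = 16.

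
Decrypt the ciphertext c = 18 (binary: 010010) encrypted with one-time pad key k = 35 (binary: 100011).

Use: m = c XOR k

Step 1: XOR ciphertext with key:
  Ciphertext: 010010
  Key:        100011
  XOR:        110001
Step 2: Plaintext = 110001 = 49 in decimal.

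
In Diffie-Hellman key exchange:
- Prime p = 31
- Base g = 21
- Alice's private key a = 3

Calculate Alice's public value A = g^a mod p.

Step 1: A = g^a mod p = 21^3 mod 31.
  21^1 mod 31 = 21
  21^2 mod 31 = (21 * 21) mod 31 = 7
  21^3 mod 31 = (7 * 21) mod 31 = 23
Result: A = 23.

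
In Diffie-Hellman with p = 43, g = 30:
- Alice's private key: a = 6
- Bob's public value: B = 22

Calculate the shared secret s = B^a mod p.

Step 1: s = B^a mod p = 22^6 mod 43.
  22^1 mod 43 = 22
  22^2 mod 43 = (22 * 22) mod 43 = 11
  22^3 mod 43 = (11 * 22) mod 43 = 27
  22^4 mod 43 = (27 * 22) mod 43 = 35
  22^5 mod 43 = (35 * 22) mod 43 = 39
  22^6 mod 43 = (39 * 22) mod 43 = 41
Result: shared secret = 41.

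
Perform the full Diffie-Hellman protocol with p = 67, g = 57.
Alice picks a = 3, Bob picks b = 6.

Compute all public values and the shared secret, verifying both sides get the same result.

Step 1: A = g^a mod p = 57^3 mod 67 = 5.
Step 2: B = g^b mod p = 57^6 mod 67 = 25.
Step 3: Alice computes s = B^a mod p = 25^3 mod 67 = 14.
Step 4: Bob computes s = A^b mod p = 5^6 mod 67 = 14.
Both sides agree: shared secret = 14.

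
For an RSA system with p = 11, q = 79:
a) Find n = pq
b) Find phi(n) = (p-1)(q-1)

Step 1: n = p * q = 11 * 79 = 869.
Step 2: phi(n) = (p-1)(q-1) = 10 * 78 = 780.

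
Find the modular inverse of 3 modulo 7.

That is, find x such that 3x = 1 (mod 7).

Step 1: We need x such that 3 * x = 1 (mod 7).
Step 2: Using the extended Euclidean algorithm or trial:
  3 * 5 = 15 = 2 * 7 + 1.
Step 3: Since 15 mod 7 = 1, the inverse is x = 5.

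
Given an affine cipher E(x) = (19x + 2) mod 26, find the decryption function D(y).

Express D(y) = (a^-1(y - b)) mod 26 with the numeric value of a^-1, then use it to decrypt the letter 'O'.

Step 1: Find a^-1, the modular inverse of 19 mod 26.
Step 2: We need 19 * a^-1 = 1 (mod 26).
Step 3: 19 * 11 = 209 = 8 * 26 + 1, so a^-1 = 11.
Step 4: D(y) = 11(y - 2) mod 26.
Step 5: Apply to 'O' (y = 14): D(14) = 11 * (14 - 2) mod 26 = 11 * 12 mod 26 = 2 -> 'C'.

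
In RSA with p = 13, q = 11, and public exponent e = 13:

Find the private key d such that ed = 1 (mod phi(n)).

Step 1: n = 13 * 11 = 143.
Step 2: phi(n) = 12 * 10 = 120.
Step 3: Find d such that 13 * d = 1 (mod 120).
Step 4: d = 13^(-1) mod 120 = 37.
Verification: 13 * 37 = 481 = 4 * 120 + 1.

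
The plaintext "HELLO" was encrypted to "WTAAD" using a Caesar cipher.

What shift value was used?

Step 1: Compare first letters: H (position 7) -> W (position 22).
Step 2: Shift = (22 - 7) mod 26 = 15.
The shift value is 15.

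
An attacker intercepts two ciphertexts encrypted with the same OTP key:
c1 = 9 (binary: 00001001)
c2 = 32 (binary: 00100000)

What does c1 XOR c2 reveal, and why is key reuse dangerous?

Step 1: c1 XOR c2 = (m1 XOR k) XOR (m2 XOR k).
Step 2: By XOR associativity/commutativity: = m1 XOR m2 XOR k XOR k = m1 XOR m2.
Step 3: 00001001 XOR 00100000 = 00101001 = 41.
Step 4: The key cancels out! An attacker learns m1 XOR m2 = 41, revealing the relationship between plaintexts.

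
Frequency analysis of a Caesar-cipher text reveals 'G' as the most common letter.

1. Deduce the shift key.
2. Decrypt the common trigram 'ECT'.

Step 1: In English, 'E' is the most frequent letter (12.7%).
Step 2: The most frequent ciphertext letter is 'G' (position 6).
Step 3: Shift = (6 - 4) mod 26 = 2.
Step 4: Decrypt 'ECT' by shifting back 2:
  E -> C
  C -> A
  T -> R
Step 5: 'ECT' decrypts to 'CAR'.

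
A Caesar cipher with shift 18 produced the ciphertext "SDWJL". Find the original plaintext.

Step 1: Reverse the shift by subtracting 18 from each letter position.
  S (position 18) -> position (18-18) mod 26 = 0 -> A
  D (position 3) -> position (3-18) mod 26 = 11 -> L
  W (position 22) -> position (22-18) mod 26 = 4 -> E
  J (position 9) -> position (9-18) mod 26 = 17 -> R
  L (position 11) -> position (11-18) mod 26 = 19 -> T
Decrypted message: ALERT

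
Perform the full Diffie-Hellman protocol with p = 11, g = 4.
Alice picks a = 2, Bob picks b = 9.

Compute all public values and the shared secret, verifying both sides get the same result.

Step 1: A = g^a mod p = 4^2 mod 11 = 5.
Step 2: B = g^b mod p = 4^9 mod 11 = 3.
Step 3: Alice computes s = B^a mod p = 3^2 mod 11 = 9.
Step 4: Bob computes s = A^b mod p = 5^9 mod 11 = 9.
Both sides agree: shared secret = 9.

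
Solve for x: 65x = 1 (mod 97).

Step 1: We need x such that 65 * x = 1 (mod 97).
Step 2: Using the extended Euclidean algorithm or trial:
  65 * 3 = 195 = 2 * 97 + 1.
Step 3: Since 195 mod 97 = 1, the inverse is x = 3.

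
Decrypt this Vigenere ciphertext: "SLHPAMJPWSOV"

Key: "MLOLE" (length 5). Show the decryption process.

Step 1: Key 'MLOLE' has length 5. Extended key: MLOLEMLOLEML
Step 2: Decrypt each position:
  S(18) - M(12) = 6 = G
  L(11) - L(11) = 0 = A
  H(7) - O(14) = 19 = T
  P(15) - L(11) = 4 = E
  A(0) - E(4) = 22 = W
  M(12) - M(12) = 0 = A
  J(9) - L(11) = 24 = Y
  P(15) - O(14) = 1 = B
  W(22) - L(11) = 11 = L
  S(18) - E(4) = 14 = O
  O(14) - M(12) = 2 = C
  V(21) - L(11) = 10 = K
Plaintext: GATEWAYBLOCK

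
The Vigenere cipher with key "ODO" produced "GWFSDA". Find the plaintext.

Step 1: Extend key: ODOODO
Step 2: Decrypt each letter (c - k) mod 26:
  G(6) - O(14) = (6-14) mod 26 = 18 = S
  W(22) - D(3) = (22-3) mod 26 = 19 = T
  F(5) - O(14) = (5-14) mod 26 = 17 = R
  S(18) - O(14) = (18-14) mod 26 = 4 = E
  D(3) - D(3) = (3-3) mod 26 = 0 = A
  A(0) - O(14) = (0-14) mod 26 = 12 = M
Plaintext: STREAM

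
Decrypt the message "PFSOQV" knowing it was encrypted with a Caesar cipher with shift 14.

Step 1: Reverse the shift by subtracting 14 from each letter position.
  P (position 15) -> position (15-14) mod 26 = 1 -> B
  F (position 5) -> position (5-14) mod 26 = 17 -> R
  S (position 18) -> position (18-14) mod 26 = 4 -> E
  O (position 14) -> position (14-14) mod 26 = 0 -> A
  Q (position 16) -> position (16-14) mod 26 = 2 -> C
  V (position 21) -> position (21-14) mod 26 = 7 -> H
Decrypted message: BREACH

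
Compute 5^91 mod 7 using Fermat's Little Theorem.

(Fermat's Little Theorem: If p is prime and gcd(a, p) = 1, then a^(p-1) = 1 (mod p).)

Step 1: Since 7 is prime, by Fermat's Little Theorem: 5^6 = 1 (mod 7).
Step 2: Reduce exponent: 91 mod 6 = 1.
Step 3: So 5^91 = 5^1 (mod 7).
Step 4: 5^1 mod 7 = 5.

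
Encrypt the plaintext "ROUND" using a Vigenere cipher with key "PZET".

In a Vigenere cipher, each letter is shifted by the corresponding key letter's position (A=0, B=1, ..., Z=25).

Step 1: Repeat key to match plaintext length:
  Plaintext: ROUND
  Key:       PZETP
Step 2: Encrypt each letter:
  R(17) + P(15) = (17+15) mod 26 = 6 = G
  O(14) + Z(25) = (14+25) mod 26 = 13 = N
  U(20) + E(4) = (20+4) mod 26 = 24 = Y
  N(13) + T(19) = (13+19) mod 26 = 6 = G
  D(3) + P(15) = (3+15) mod 26 = 18 = S
Ciphertext: GNYGS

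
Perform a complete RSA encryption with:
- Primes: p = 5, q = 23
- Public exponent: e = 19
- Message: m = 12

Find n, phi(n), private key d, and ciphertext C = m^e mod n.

Step 1: n = 5 * 23 = 115.
Step 2: phi(n) = (5-1)(23-1) = 4 * 22 = 88.
Step 3: Find d = 19^(-1) mod 88 = 51.
  Verify: 19 * 51 = 969 = 1 (mod 88).
Step 4: C = 12^19 mod 115 = 8.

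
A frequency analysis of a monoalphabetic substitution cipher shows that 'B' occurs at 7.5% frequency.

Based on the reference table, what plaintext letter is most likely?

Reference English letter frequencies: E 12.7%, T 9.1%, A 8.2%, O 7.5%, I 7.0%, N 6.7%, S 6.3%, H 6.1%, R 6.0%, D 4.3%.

Step 1: The observed frequency is 7.5%.
Step 2: Compare with English frequencies:
  E: 12.7% (difference: 5.2%)
  T: 9.1% (difference: 1.6%)
  A: 8.2% (difference: 0.7%)
  O: 7.5% (difference: 0.0%) <-- closest
  I: 7.0% (difference: 0.5%)
  N: 6.7% (difference: 0.8%)
  S: 6.3% (difference: 1.2%)
  H: 6.1% (difference: 1.4%)
  R: 6.0% (difference: 1.5%)
  D: 4.3% (difference: 3.2%)
Step 3: 'B' most likely represents 'O' (frequency 7.5%).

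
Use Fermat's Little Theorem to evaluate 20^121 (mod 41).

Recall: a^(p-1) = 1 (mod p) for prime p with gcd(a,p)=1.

Step 1: Since 41 is prime, by Fermat's Little Theorem: 20^40 = 1 (mod 41).
Step 2: Reduce exponent: 121 mod 40 = 1.
Step 3: So 20^121 = 20^1 (mod 41).
Step 4: 20^1 mod 41 = 20.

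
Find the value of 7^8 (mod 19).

Step 1: Compute 7^8 mod 19 step by step, reducing modulo 19 at each step.
  7^1 mod 19 = 7
  7^2 mod 19 = (7 * 7) mod 19 = 11
  7^3 mod 19 = (11 * 7) mod 19 = 1
  7^4 mod 19 = (1 * 7) mod 19 = 7
  7^5 mod 19 = (7 * 7) mod 19 = 11
  7^6 mod 19 = (11 * 7) mod 19 = 1
  7^7 mod 19 = (1 * 7) mod 19 = 7
  7^8 mod 19 = (7 * 7) mod 19 = 11
Step 2: Result = 11.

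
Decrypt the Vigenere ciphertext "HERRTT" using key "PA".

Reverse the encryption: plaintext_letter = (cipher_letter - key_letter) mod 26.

Step 1: Extend key: PAPAPA
Step 2: Decrypt each letter (c - k) mod 26:
  H(7) - P(15) = (7-15) mod 26 = 18 = S
  E(4) - A(0) = (4-0) mod 26 = 4 = E
  R(17) - P(15) = (17-15) mod 26 = 2 = C
  R(17) - A(0) = (17-0) mod 26 = 17 = R
  T(19) - P(15) = (19-15) mod 26 = 4 = E
  T(19) - A(0) = (19-0) mod 26 = 19 = T
Plaintext: SECRET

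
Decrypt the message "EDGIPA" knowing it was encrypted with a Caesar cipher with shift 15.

Step 1: Reverse the shift by subtracting 15 from each letter position.
  E (position 4) -> position (4-15) mod 26 = 15 -> P
  D (position 3) -> position (3-15) mod 26 = 14 -> O
  G (position 6) -> position (6-15) mod 26 = 17 -> R
  I (position 8) -> position (8-15) mod 26 = 19 -> T
  P (position 15) -> position (15-15) mod 26 = 0 -> A
  A (position 0) -> position (0-15) mod 26 = 11 -> L
Decrypted message: PORTAL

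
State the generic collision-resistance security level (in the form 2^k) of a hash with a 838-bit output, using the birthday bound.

Step 1: The birthday paradox gives collision probability ~50% after sqrt(2^n) = 2^(n/2) hashes.
Step 2: For 838-bit output: 2^(838/2) = 2^419.
Step 3: Approximately 2^419 hash computations needed.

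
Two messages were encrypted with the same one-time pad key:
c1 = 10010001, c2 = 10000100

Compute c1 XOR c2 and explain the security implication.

Step 1: c1 XOR c2 = (m1 XOR k) XOR (m2 XOR k).
Step 2: By XOR associativity/commutativity: = m1 XOR m2 XOR k XOR k = m1 XOR m2.
Step 3: 10010001 XOR 10000100 = 00010101 = 21.
Step 4: The key cancels out! An attacker learns m1 XOR m2 = 21, revealing the relationship between plaintexts.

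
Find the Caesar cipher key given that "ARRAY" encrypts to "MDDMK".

Step 1: Compare first letters: A (position 0) -> M (position 12).
Step 2: Shift = (12 - 0) mod 26 = 12.
The shift value is 12.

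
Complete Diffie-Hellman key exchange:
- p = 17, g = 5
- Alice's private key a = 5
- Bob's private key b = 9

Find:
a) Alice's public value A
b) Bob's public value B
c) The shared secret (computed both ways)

Step 1: A = g^a mod p = 5^5 mod 17 = 14.
Step 2: B = g^b mod p = 5^9 mod 17 = 12.
Step 3: Alice computes s = B^a mod p = 12^5 mod 17 = 3.
Step 4: Bob computes s = A^b mod p = 14^9 mod 17 = 3.
Both sides agree: shared secret = 3.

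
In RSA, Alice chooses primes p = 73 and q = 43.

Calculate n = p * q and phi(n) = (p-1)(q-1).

Step 1: n = p * q = 73 * 43 = 3139.
Step 2: phi(n) = (p-1)(q-1) = 72 * 42 = 3024.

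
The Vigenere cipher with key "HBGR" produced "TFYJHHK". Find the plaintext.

Step 1: Extend key: HBGRHBG
Step 2: Decrypt each letter (c - k) mod 26:
  T(19) - H(7) = (19-7) mod 26 = 12 = M
  F(5) - B(1) = (5-1) mod 26 = 4 = E
  Y(24) - G(6) = (24-6) mod 26 = 18 = S
  J(9) - R(17) = (9-17) mod 26 = 18 = S
  H(7) - H(7) = (7-7) mod 26 = 0 = A
  H(7) - B(1) = (7-1) mod 26 = 6 = G
  K(10) - G(6) = (10-6) mod 26 = 4 = E
Plaintext: MESSAGE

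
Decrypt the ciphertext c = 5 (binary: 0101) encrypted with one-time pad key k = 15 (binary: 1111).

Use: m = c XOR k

Step 1: XOR ciphertext with key:
  Ciphertext: 0101
  Key:        1111
  XOR:        1010
Step 2: Plaintext = 1010 = 10 in decimal.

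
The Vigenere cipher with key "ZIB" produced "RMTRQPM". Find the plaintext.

Step 1: Extend key: ZIBZIBZ
Step 2: Decrypt each letter (c - k) mod 26:
  R(17) - Z(25) = (17-25) mod 26 = 18 = S
  M(12) - I(8) = (12-8) mod 26 = 4 = E
  T(19) - B(1) = (19-1) mod 26 = 18 = S
  R(17) - Z(25) = (17-25) mod 26 = 18 = S
  Q(16) - I(8) = (16-8) mod 26 = 8 = I
  P(15) - B(1) = (15-1) mod 26 = 14 = O
  M(12) - Z(25) = (12-25) mod 26 = 13 = N
Plaintext: SESSION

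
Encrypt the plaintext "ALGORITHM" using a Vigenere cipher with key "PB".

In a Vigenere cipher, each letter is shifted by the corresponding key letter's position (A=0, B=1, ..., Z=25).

Step 1: Repeat key to match plaintext length:
  Plaintext: ALGORITHM
  Key:       PBPBPBPBP
Step 2: Encrypt each letter:
  A(0) + P(15) = (0+15) mod 26 = 15 = P
  L(11) + B(1) = (11+1) mod 26 = 12 = M
  G(6) + P(15) = (6+15) mod 26 = 21 = V
  O(14) + B(1) = (14+1) mod 26 = 15 = P
  R(17) + P(15) = (17+15) mod 26 = 6 = G
  I(8) + B(1) = (8+1) mod 26 = 9 = J
  T(19) + P(15) = (19+15) mod 26 = 8 = I
  H(7) + B(1) = (7+1) mod 26 = 8 = I
  M(12) + P(15) = (12+15) mod 26 = 1 = B
Ciphertext: PMVPGJIIB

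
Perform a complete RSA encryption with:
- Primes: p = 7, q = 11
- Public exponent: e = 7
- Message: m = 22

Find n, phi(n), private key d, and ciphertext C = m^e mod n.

Step 1: n = 7 * 11 = 77.
Step 2: phi(n) = (7-1)(11-1) = 6 * 10 = 60.
Step 3: Find d = 7^(-1) mod 60 = 43.
  Verify: 7 * 43 = 301 = 1 (mod 60).
Step 4: C = 22^7 mod 77 = 22.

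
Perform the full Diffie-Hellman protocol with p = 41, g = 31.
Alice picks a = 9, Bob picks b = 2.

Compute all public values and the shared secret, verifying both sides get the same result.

Step 1: A = g^a mod p = 31^9 mod 41 = 4.
Step 2: B = g^b mod p = 31^2 mod 41 = 18.
Step 3: Alice computes s = B^a mod p = 18^9 mod 41 = 16.
Step 4: Bob computes s = A^b mod p = 4^2 mod 41 = 16.
Both sides agree: shared secret = 16.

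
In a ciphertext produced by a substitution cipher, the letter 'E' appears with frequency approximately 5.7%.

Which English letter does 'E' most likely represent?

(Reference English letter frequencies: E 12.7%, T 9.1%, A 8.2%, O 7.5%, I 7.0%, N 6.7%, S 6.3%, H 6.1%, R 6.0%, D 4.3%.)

Step 1: The observed frequency is 5.7%.
Step 2: Compare with English frequencies:
  E: 12.7% (difference: 7.0%)
  T: 9.1% (difference: 3.4%)
  A: 8.2% (difference: 2.5%)
  O: 7.5% (difference: 1.8%)
  I: 7.0% (difference: 1.3%)
  N: 6.7% (difference: 1.0%)
  S: 6.3% (difference: 0.6%)
  H: 6.1% (difference: 0.4%)
  R: 6.0% (difference: 0.3%) <-- closest
  D: 4.3% (difference: 1.4%)
Step 3: 'E' most likely represents 'R' (frequency 6.0%).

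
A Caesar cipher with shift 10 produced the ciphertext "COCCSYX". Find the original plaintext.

Step 1: Reverse the shift by subtracting 10 from each letter position.
  C (position 2) -> position (2-10) mod 26 = 18 -> S
  O (position 14) -> position (14-10) mod 26 = 4 -> E
  C (position 2) -> position (2-10) mod 26 = 18 -> S
  C (position 2) -> position (2-10) mod 26 = 18 -> S
  S (position 18) -> position (18-10) mod 26 = 8 -> I
  Y (position 24) -> position (24-10) mod 26 = 14 -> O
  X (position 23) -> position (23-10) mod 26 = 13 -> N
Decrypted message: SESSION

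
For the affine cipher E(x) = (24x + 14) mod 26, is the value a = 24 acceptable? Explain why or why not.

Step 1: Compute gcd(24, 26).
Step 2: gcd(24, 26) = 2.
Since gcd = 2 != 1, 24 shares a common factor with 26, so it cannot be used.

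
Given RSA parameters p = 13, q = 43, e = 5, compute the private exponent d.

Step 1: n = 13 * 43 = 559.
Step 2: phi(n) = 12 * 42 = 504.
Step 3: Find d such that 5 * d = 1 (mod 504).
Step 4: d = 5^(-1) mod 504 = 101.
Verification: 5 * 101 = 505 = 1 * 504 + 1.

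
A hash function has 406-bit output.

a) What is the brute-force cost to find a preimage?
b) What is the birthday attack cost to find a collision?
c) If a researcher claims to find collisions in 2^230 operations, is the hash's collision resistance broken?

Step 1: Preimage resistance requires brute-force of 2^406 operations.
Step 2: Collision resistance (birthday bound) = 2^(406/2) = 2^203.
Step 3: The claimed attack costs 2^230 operations.
Step 4: Since 2^230 >= 2^203, the claimed attack is no faster than the generic birthday attack, so this does not break collision resistance.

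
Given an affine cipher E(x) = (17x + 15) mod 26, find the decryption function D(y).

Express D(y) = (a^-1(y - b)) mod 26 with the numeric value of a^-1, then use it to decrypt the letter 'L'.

Step 1: Find a^-1, the modular inverse of 17 mod 26.
Step 2: We need 17 * a^-1 = 1 (mod 26).
Step 3: 17 * 23 = 391 = 15 * 26 + 1, so a^-1 = 23.
Step 4: D(y) = 23(y - 15) mod 26.
Step 5: Apply to 'L' (y = 11): D(11) = 23 * (11 - 15) mod 26 = 23 * -4 mod 26 = 12 -> 'M'.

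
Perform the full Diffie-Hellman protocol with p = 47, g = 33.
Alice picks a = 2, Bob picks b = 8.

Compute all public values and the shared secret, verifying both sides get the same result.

Step 1: A = g^a mod p = 33^2 mod 47 = 8.
Step 2: B = g^b mod p = 33^8 mod 47 = 7.
Step 3: Alice computes s = B^a mod p = 7^2 mod 47 = 2.
Step 4: Bob computes s = A^b mod p = 8^8 mod 47 = 2.
Both sides agree: shared secret = 2.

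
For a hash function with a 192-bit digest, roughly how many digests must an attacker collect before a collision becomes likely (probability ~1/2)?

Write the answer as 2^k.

Step 1: The birthday paradox gives collision probability ~50% after sqrt(2^n) = 2^(n/2) hashes.
Step 2: For 192-bit output: 2^(192/2) = 2^96.
Step 3: Approximately 2^96 hash computations needed.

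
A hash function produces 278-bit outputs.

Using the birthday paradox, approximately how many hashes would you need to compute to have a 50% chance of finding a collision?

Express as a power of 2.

Step 1: The birthday paradox gives collision probability ~50% after sqrt(2^n) = 2^(n/2) hashes.
Step 2: For 278-bit output: 2^(278/2) = 2^139.
Step 3: Approximately 2^139 hash computations needed.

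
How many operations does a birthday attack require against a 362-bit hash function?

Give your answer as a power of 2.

Step 1: The birthday paradox gives collision probability ~50% after sqrt(2^n) = 2^(n/2) hashes.
Step 2: For 362-bit output: 2^(362/2) = 2^181.
Step 3: Approximately 2^181 hash computations needed.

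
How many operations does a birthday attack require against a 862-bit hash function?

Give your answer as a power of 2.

Step 1: The birthday paradox gives collision probability ~50% after sqrt(2^n) = 2^(n/2) hashes.
Step 2: For 862-bit output: 2^(862/2) = 2^431.
Step 3: Approximately 2^431 hash computations needed.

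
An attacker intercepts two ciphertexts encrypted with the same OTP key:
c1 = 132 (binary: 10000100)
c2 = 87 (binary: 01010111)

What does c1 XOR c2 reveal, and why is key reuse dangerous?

Step 1: c1 XOR c2 = (m1 XOR k) XOR (m2 XOR k).
Step 2: By XOR associativity/commutativity: = m1 XOR m2 XOR k XOR k = m1 XOR m2.
Step 3: 10000100 XOR 01010111 = 11010011 = 211.
Step 4: The key cancels out! An attacker learns m1 XOR m2 = 211, revealing the relationship between plaintexts.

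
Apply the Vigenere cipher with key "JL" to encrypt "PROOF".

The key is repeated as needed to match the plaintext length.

Step 1: Repeat key to match plaintext length:
  Plaintext: PROOF
  Key:       JLJLJ
Step 2: Encrypt each letter:
  P(15) + J(9) = (15+9) mod 26 = 24 = Y
  R(17) + L(11) = (17+11) mod 26 = 2 = C
  O(14) + J(9) = (14+9) mod 26 = 23 = X
  O(14) + L(11) = (14+11) mod 26 = 25 = Z
  F(5) + J(9) = (5+9) mod 26 = 14 = O
Ciphertext: YCXZO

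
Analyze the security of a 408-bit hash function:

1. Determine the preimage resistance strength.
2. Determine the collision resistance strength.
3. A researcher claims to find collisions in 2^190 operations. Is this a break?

Step 1: Preimage resistance requires brute-force of 2^408 operations.
Step 2: Collision resistance (birthday bound) = 2^(408/2) = 2^204.
Step 3: The claimed attack costs 2^190 operations.
Step 4: Since 2^190 < 2^204, the claimed attack beats the generic birthday bound, so collision resistance is broken.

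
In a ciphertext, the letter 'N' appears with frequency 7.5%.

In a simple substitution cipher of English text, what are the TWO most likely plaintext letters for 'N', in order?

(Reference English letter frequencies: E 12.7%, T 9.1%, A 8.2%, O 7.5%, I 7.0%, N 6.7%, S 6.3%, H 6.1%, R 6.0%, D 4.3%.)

Step 1: Observed frequency of 'N' is 7.5%.
Step 2: Compute distances to each reference frequency and sort:
  O (7.5%): difference = 0.0% <-- BEST
  I (7.0%): difference = 0.5% <-- RUNNER-UP
  A (8.2%): difference = 0.7%
  N (6.7%): difference = 0.8%
  S (6.3%): difference = 1.2%
Step 3: Most likely is 'O' (7.5%, diff 0.0%); second most likely is 'I' (7.0%, diff 0.5%).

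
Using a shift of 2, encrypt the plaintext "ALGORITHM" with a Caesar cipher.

Step 1: For each letter, shift forward by 2 positions (mod 26).
  A (position 0) -> position (0+2) mod 26 = 2 -> C
  L (position 11) -> position (11+2) mod 26 = 13 -> N
  G (position 6) -> position (6+2) mod 26 = 8 -> I
  O (position 14) -> position (14+2) mod 26 = 16 -> Q
  R (position 17) -> position (17+2) mod 26 = 19 -> T
  I (position 8) -> position (8+2) mod 26 = 10 -> K
  T (position 19) -> position (19+2) mod 26 = 21 -> V
  H (position 7) -> position (7+2) mod 26 = 9 -> J
  M (position 12) -> position (12+2) mod 26 = 14 -> O
Result: CNIQTKVJO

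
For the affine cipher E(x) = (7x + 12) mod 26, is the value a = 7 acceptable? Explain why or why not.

Step 1: Compute gcd(7, 26).
Step 2: gcd(7, 26) = 1.
Since gcd = 1, 7 is coprime with 26, so it is a valid key.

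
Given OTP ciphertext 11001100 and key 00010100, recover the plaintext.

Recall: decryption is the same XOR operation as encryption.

Step 1: XOR ciphertext with key:
  Ciphertext: 11001100
  Key:        00010100
  XOR:        11011000
Step 2: Plaintext = 11011000 = 216 in decimal.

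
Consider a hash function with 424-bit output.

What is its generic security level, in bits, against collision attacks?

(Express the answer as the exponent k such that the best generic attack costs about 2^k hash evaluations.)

Step 1: The hash has a 424-bit output.
Step 2: Collision resistance means it should be infeasible to find any x != y with h(x) = h(y).
By the birthday bound, a generic collision search succeeds after about sqrt(2^424) = 2^(424/2) = 2^212 evaluations.
Step 3: Security level = 212 bits.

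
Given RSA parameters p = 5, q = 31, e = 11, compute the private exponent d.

Step 1: n = 5 * 31 = 155.
Step 2: phi(n) = 4 * 30 = 120.
Step 3: Find d such that 11 * d = 1 (mod 120).
Step 4: d = 11^(-1) mod 120 = 11.
Verification: 11 * 11 = 121 = 1 * 120 + 1.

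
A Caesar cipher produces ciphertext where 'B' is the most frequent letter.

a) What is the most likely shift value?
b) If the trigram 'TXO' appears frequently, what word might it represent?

Step 1: In English, 'E' is the most frequent letter (12.7%).
Step 2: The most frequent ciphertext letter is 'B' (position 1).
Step 3: Shift = (1 - 4) mod 26 = 23.
Step 4: Decrypt 'TXO' by shifting back 23:
  T -> W
  X -> A
  O -> R
Step 5: 'TXO' decrypts to 'WAR'.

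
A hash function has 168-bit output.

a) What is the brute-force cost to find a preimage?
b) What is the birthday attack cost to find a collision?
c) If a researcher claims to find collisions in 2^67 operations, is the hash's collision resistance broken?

Step 1: Preimage resistance requires brute-force of 2^168 operations.
Step 2: Collision resistance (birthday bound) = 2^(168/2) = 2^84.
Step 3: The claimed attack costs 2^67 operations.
Step 4: Since 2^67 < 2^84, the claimed attack beats the generic birthday bound, so collision resistance is broken.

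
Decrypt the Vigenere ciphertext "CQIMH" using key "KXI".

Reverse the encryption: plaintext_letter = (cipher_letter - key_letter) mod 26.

Step 1: Extend key: KXIKX
Step 2: Decrypt each letter (c - k) mod 26:
  C(2) - K(10) = (2-10) mod 26 = 18 = S
  Q(16) - X(23) = (16-23) mod 26 = 19 = T
  I(8) - I(8) = (8-8) mod 26 = 0 = A
  M(12) - K(10) = (12-10) mod 26 = 2 = C
  H(7) - X(23) = (7-23) mod 26 = 10 = K
Plaintext: STACK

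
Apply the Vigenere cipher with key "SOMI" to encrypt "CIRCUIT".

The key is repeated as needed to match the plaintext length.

Step 1: Repeat key to match plaintext length:
  Plaintext: CIRCUIT
  Key:       SOMISOM
Step 2: Encrypt each letter:
  C(2) + S(18) = (2+18) mod 26 = 20 = U
  I(8) + O(14) = (8+14) mod 26 = 22 = W
  R(17) + M(12) = (17+12) mod 26 = 3 = D
  C(2) + I(8) = (2+8) mod 26 = 10 = K
  U(20) + S(18) = (20+18) mod 26 = 12 = M
  I(8) + O(14) = (8+14) mod 26 = 22 = W
  T(19) + M(12) = (19+12) mod 26 = 5 = F
Ciphertext: UWDKMWF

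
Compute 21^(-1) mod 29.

Step 1: We need x such that 21 * x = 1 (mod 29).
Step 2: Using the extended Euclidean algorithm or trial:
  21 * 18 = 378 = 13 * 29 + 1.
Step 3: Since 378 mod 29 = 1, the inverse is x = 18.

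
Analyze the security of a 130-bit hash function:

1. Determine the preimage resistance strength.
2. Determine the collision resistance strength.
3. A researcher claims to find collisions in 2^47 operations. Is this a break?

Step 1: Preimage resistance requires brute-force of 2^130 operations.
Step 2: Collision resistance (birthday bound) = 2^(130/2) = 2^65.
Step 3: The claimed attack costs 2^47 operations.
Step 4: Since 2^47 < 2^65, the claimed attack beats the generic birthday bound, so collision resistance is broken.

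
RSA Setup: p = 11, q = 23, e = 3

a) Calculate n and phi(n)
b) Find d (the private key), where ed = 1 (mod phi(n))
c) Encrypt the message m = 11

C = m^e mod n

Step 1: n = 11 * 23 = 253.
Step 2: phi(n) = (11-1)(23-1) = 10 * 22 = 220.
Step 3: Find d = 3^(-1) mod 220 = 147.
  Verify: 3 * 147 = 441 = 1 (mod 220).
Step 4: C = 11^3 mod 253 = 66.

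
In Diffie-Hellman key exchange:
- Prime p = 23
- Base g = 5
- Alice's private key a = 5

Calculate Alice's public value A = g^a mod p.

Step 1: A = g^a mod p = 5^5 mod 23.
  5^1 mod 23 = 5
  5^2 mod 23 = (5 * 5) mod 23 = 2
  5^3 mod 23 = (2 * 5) mod 23 = 10
  5^4 mod 23 = (10 * 5) mod 23 = 4
  5^5 mod 23 = (4 * 5) mod 23 = 20
Result: A = 20.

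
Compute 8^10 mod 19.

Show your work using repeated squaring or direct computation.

Step 1: Compute 8^10 mod 19 step by step, reducing modulo 19 at each step.
  8^1 mod 19 = 8
  8^2 mod 19 = (8 * 8) mod 19 = 7
  8^3 mod 19 = (7 * 8) mod 19 = 18
  8^4 mod 19 = (18 * 8) mod 19 = 11
  8^5 mod 19 = (11 * 8) mod 19 = 12
  8^6 mod 19 = (12 * 8) mod 19 = 1
  8^7 mod 19 = (1 * 8) mod 19 = 8
  8^8 mod 19 = (8 * 8) mod 19 = 7
  8^9 mod 19 = (7 * 8) mod 19 = 18
  8^10 mod 19 = (18 * 8) mod 19 = 11
Step 2: Result = 11.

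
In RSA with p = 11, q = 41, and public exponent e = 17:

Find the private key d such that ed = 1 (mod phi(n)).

Step 1: n = 11 * 41 = 451.
Step 2: phi(n) = 10 * 40 = 400.
Step 3: Find d such that 17 * d = 1 (mod 400).
Step 4: d = 17^(-1) mod 400 = 353.
Verification: 17 * 353 = 6001 = 15 * 400 + 1.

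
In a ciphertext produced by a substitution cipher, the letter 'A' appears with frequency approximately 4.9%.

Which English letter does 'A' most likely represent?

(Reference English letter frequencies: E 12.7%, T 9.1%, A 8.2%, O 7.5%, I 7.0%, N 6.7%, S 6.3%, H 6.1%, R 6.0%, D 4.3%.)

Step 1: The observed frequency is 4.9%.
Step 2: Compare with English frequencies:
  E: 12.7% (difference: 7.8%)
  T: 9.1% (difference: 4.2%)
  A: 8.2% (difference: 3.3%)
  O: 7.5% (difference: 2.6%)
  I: 7.0% (difference: 2.1%)
  N: 6.7% (difference: 1.8%)
  S: 6.3% (difference: 1.4%)
  H: 6.1% (difference: 1.2%)
  R: 6.0% (difference: 1.1%)
  D: 4.3% (difference: 0.6%) <-- closest
Step 3: 'A' most likely represents 'D' (frequency 4.3%).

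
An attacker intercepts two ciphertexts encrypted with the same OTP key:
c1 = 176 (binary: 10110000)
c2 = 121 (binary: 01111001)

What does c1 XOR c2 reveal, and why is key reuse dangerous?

Step 1: c1 XOR c2 = (m1 XOR k) XOR (m2 XOR k).
Step 2: By XOR associativity/commutativity: = m1 XOR m2 XOR k XOR k = m1 XOR m2.
Step 3: 10110000 XOR 01111001 = 11001001 = 201.
Step 4: The key cancels out! An attacker learns m1 XOR m2 = 201, revealing the relationship between plaintexts.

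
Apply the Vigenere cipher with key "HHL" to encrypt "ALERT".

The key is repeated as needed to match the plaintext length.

Step 1: Repeat key to match plaintext length:
  Plaintext: ALERT
  Key:       HHLHH
Step 2: Encrypt each letter:
  A(0) + H(7) = (0+7) mod 26 = 7 = H
  L(11) + H(7) = (11+7) mod 26 = 18 = S
  E(4) + L(11) = (4+11) mod 26 = 15 = P
  R(17) + H(7) = (17+7) mod 26 = 24 = Y
  T(19) + H(7) = (19+7) mod 26 = 0 = A
Ciphertext: HSPYA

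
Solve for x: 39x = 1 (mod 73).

Step 1: We need x such that 39 * x = 1 (mod 73).
Step 2: Using the extended Euclidean algorithm or trial:
  39 * 15 = 585 = 8 * 73 + 1.
Step 3: Since 585 mod 73 = 1, the inverse is x = 15.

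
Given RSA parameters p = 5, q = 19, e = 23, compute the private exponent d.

Step 1: n = 5 * 19 = 95.
Step 2: phi(n) = 4 * 18 = 72.
Step 3: Find d such that 23 * d = 1 (mod 72).
Step 4: d = 23^(-1) mod 72 = 47.
Verification: 23 * 47 = 1081 = 15 * 72 + 1.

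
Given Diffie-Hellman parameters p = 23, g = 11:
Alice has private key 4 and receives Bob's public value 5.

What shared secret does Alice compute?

Step 1: s = B^a mod p = 5^4 mod 23.
  5^1 mod 23 = 5
  5^2 mod 23 = (5 * 5) mod 23 = 2
  5^3 mod 23 = (2 * 5) mod 23 = 10
  5^4 mod 23 = (10 * 5) mod 23 = 4
Result: shared secret = 4.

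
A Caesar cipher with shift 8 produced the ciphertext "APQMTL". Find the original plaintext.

Step 1: Reverse the shift by subtracting 8 from each letter position.
  A (position 0) -> position (0-8) mod 26 = 18 -> S
  P (position 15) -> position (15-8) mod 26 = 7 -> H
  Q (position 16) -> position (16-8) mod 26 = 8 -> I
  M (position 12) -> position (12-8) mod 26 = 4 -> E
  T (position 19) -> position (19-8) mod 26 = 11 -> L
  L (position 11) -> position (11-8) mod 26 = 3 -> D
Decrypted message: SHIELD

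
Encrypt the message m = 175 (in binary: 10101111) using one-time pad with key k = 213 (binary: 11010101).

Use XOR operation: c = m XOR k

Step 1: Write out the XOR operation bit by bit:
  Message: 10101111
  Key:     11010101
  XOR:     01111010
Step 2: Convert to decimal: 01111010 = 122.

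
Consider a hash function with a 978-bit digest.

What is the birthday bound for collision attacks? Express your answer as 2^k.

Step 1: The birthday paradox gives collision probability ~50% after sqrt(2^n) = 2^(n/2) hashes.
Step 2: For 978-bit output: 2^(978/2) = 2^489.
Step 3: Approximately 2^489 hash computations needed.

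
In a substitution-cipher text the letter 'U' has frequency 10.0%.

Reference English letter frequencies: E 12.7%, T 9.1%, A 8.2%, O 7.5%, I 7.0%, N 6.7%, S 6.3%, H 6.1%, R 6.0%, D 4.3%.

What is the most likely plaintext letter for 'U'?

Step 1: The observed frequency is 10.0%.
Step 2: Compare with English frequencies:
  E: 12.7% (difference: 2.7%)
  T: 9.1% (difference: 0.9%) <-- closest
  A: 8.2% (difference: 1.8%)
  O: 7.5% (difference: 2.5%)
  I: 7.0% (difference: 3.0%)
  N: 6.7% (difference: 3.3%)
  S: 6.3% (difference: 3.7%)
  H: 6.1% (difference: 3.9%)
  R: 6.0% (difference: 4.0%)
  D: 4.3% (difference: 5.7%)
Step 3: 'U' most likely represents 'T' (frequency 9.1%).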